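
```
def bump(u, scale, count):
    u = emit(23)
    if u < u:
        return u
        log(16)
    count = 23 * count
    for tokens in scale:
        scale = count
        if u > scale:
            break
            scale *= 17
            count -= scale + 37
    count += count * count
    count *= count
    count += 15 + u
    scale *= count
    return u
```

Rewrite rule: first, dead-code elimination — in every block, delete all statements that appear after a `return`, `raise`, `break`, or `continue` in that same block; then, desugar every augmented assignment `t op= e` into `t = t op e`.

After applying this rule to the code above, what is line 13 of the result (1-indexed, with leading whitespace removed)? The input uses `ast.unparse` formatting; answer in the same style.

Transformed code:
def bump(u, scale, count):
    u = emit(23)
    if u < u:
        return u
    count = 23 * count
    for tokens in scale:
        scale = count
        if u > scale:
            break
    count = count + count * count
    count = count * count
    count = count + (15 + u)
    scale = scale * count
    return u

scale = scale * count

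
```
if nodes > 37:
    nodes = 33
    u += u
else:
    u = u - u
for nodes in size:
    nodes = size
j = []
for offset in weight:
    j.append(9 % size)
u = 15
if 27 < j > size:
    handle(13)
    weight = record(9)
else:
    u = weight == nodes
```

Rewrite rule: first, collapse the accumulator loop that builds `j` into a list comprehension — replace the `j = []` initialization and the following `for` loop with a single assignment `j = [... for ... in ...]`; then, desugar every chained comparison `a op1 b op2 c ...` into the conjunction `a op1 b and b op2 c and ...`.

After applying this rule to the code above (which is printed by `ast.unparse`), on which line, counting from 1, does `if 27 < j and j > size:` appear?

10

Transformed code:
if nodes > 37:
    nodes = 33
    u += u
else:
    u = u - u
for nodes in size:
    nodes = size
j = [9 % size for offset in weight]
u = 15
if 27 < j and j > size:
    handle(13)
    weight = record(9)
else:
    u = weight == nodes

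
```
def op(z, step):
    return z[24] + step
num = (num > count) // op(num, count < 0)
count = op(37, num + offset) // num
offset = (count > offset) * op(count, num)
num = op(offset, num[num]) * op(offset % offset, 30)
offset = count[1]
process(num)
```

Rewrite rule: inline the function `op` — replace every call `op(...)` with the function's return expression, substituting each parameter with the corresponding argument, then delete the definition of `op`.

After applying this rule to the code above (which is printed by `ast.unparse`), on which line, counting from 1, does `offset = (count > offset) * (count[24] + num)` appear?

Transformed code:
num = (num > count) // (num[24] + (count < 0))
count = (37[24] + (num + offset)) // num
offset = (count > offset) * (count[24] + num)
num = (offset[24] + num[num]) * ((offset % offset)[24] + 30)
offset = count[1]
process(num)

3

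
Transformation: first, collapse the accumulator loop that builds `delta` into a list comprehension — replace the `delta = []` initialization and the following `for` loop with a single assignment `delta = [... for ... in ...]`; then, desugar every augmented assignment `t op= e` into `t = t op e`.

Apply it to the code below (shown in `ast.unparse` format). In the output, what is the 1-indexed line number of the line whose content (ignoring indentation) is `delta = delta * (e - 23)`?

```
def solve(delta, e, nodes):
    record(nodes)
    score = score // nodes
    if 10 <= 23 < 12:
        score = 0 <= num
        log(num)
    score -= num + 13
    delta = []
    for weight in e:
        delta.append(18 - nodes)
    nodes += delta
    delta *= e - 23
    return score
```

Transformed code:
def solve(delta, e, nodes):
    record(nodes)
    score = score // nodes
    if 10 <= 23 < 12:
        score = 0 <= num
        log(num)
    score = score - (num + 13)
    delta = [18 - nodes for weight in e]
    nodes = nodes + delta
    delta = delta * (e - 23)
    return score

10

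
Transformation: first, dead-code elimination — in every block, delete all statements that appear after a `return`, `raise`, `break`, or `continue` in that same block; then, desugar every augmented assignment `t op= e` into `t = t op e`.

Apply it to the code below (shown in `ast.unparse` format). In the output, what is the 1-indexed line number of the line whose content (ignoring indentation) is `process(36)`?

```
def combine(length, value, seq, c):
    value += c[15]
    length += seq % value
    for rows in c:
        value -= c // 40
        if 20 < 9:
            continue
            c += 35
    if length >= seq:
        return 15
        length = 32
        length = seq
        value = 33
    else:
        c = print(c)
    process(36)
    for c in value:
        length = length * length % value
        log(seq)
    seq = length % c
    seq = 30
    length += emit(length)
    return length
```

Transformed code:
def combine(length, value, seq, c):
    value = value + c[15]
    length = length + seq % value
    for rows in c:
        value = value - c // 40
        if 20 < 9:
            continue
    if length >= seq:
        return 15
    else:
        c = print(c)
    process(36)
    for c in value:
        length = length * length % value
        log(seq)
    seq = length % c
    seq = 30
    length = length + emit(length)
    return length

12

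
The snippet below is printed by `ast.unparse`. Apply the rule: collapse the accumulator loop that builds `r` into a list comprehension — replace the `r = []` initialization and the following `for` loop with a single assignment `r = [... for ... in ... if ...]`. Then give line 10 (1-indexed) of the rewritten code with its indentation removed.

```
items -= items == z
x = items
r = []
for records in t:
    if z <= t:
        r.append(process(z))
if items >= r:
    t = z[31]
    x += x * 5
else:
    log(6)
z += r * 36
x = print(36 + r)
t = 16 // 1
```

Transformed code:
items -= items == z
x = items
r = [process(z) for records in t if z <= t]
if items >= r:
    t = z[31]
    x += x * 5
else:
    log(6)
z += r * 36
x = print(36 + r)
t = 16 // 1

x = print(36 + r)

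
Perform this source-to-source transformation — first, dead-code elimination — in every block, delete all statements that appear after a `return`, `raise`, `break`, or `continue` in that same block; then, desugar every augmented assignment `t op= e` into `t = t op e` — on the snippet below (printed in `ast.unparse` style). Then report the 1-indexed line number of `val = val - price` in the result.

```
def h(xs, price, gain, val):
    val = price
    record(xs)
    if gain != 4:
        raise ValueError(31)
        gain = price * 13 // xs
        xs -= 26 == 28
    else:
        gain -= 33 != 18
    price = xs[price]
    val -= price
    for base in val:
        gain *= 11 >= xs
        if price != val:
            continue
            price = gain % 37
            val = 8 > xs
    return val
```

9

Transformed code:
def h(xs, price, gain, val):
    val = price
    record(xs)
    if gain != 4:
        raise ValueError(31)
    else:
        gain = gain - (33 != 18)
    price = xs[price]
    val = val - price
    for base in val:
        gain = gain * (11 >= xs)
        if price != val:
            continue
    return val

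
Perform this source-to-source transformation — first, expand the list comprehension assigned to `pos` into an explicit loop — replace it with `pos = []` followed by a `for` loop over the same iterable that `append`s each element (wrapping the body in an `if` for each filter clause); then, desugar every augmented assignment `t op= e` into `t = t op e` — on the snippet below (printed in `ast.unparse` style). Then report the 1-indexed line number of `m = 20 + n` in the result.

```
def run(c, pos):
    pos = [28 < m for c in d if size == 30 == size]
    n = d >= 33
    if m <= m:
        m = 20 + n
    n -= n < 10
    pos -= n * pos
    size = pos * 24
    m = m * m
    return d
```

Transformed code:
def run(c, pos):
    pos = []
    for c in d:
        if size == 30 == size:
            pos.append(28 < m)
    n = d >= 33
    if m <= m:
        m = 20 + n
    n = n - (n < 10)
    pos = pos - n * pos
    size = pos * 24
    m = m * m
    return d

8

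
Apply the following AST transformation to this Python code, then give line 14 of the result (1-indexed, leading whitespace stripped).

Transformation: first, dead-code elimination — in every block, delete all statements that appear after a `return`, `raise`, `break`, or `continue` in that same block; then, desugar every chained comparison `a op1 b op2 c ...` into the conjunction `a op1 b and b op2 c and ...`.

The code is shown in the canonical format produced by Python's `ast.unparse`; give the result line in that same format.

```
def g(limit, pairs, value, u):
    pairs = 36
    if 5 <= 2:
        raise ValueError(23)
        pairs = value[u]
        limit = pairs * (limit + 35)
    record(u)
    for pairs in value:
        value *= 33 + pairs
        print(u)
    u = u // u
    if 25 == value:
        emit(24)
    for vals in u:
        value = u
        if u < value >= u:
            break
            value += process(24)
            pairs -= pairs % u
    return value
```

Transformed code:
def g(limit, pairs, value, u):
    pairs = 36
    if 5 <= 2:
        raise ValueError(23)
    record(u)
    for pairs in value:
        value *= 33 + pairs
        print(u)
    u = u // u
    if 25 == value:
        emit(24)
    for vals in u:
        value = u
        if u < value and value >= u:
            break
    return value

if u < value and value >= u:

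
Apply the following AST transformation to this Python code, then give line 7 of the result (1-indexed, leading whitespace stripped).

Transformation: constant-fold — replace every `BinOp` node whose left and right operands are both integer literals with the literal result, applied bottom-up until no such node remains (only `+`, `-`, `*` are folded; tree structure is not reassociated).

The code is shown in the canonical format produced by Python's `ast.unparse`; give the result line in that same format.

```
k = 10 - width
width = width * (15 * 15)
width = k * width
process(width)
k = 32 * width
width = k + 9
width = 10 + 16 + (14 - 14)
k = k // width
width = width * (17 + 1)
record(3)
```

width = 26

Transformed code:
k = 10 - width
width = width * 225
width = k * width
process(width)
k = 32 * width
width = k + 9
width = 26
k = k // width
width = width * 18
record(3)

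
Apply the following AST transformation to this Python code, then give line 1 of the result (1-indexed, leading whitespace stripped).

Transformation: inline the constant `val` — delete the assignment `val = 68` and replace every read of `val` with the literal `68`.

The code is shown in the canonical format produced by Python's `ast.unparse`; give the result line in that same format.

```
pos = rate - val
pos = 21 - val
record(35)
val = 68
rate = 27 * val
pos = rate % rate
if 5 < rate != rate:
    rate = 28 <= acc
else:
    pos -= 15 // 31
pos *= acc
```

Transformed code:
pos = rate - 68
pos = 21 - 68
record(35)
rate = 27 * 68
pos = rate % rate
if 5 < rate != rate:
    rate = 28 <= acc
else:
    pos -= 15 // 31
pos *= acc

pos = rate - 68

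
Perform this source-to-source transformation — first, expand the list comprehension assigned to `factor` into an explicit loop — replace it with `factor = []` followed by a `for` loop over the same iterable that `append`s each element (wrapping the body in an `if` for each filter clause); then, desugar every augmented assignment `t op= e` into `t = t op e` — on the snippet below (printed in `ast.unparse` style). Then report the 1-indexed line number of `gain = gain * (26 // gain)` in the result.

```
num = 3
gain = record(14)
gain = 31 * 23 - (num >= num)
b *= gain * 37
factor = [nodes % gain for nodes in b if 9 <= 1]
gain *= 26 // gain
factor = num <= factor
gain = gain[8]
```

9

Transformed code:
num = 3
gain = record(14)
gain = 31 * 23 - (num >= num)
b = b * (gain * 37)
factor = []
for nodes in b:
    if 9 <= 1:
        factor.append(nodes % gain)
gain = gain * (26 // gain)
factor = num <= factor
gain = gain[8]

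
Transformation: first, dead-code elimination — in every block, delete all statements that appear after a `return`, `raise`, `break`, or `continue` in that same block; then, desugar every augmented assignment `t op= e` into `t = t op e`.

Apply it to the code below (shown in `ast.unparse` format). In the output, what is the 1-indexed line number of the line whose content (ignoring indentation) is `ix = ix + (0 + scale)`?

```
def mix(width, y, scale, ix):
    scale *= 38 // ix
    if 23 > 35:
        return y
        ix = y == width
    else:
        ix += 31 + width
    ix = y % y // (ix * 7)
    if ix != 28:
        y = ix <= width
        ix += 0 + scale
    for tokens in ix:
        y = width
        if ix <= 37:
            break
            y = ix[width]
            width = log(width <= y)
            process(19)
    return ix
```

Transformed code:
def mix(width, y, scale, ix):
    scale = scale * (38 // ix)
    if 23 > 35:
        return y
    else:
        ix = ix + (31 + width)
    ix = y % y // (ix * 7)
    if ix != 28:
        y = ix <= width
        ix = ix + (0 + scale)
    for tokens in ix:
        y = width
        if ix <= 37:
            break
    return ix

10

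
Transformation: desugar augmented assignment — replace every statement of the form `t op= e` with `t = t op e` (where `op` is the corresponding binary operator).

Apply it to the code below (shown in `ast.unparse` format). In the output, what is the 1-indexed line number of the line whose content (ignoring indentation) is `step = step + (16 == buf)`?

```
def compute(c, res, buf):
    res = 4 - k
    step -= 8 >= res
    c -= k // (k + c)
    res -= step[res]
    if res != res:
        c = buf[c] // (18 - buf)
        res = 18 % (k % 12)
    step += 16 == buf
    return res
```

9

Transformed code:
def compute(c, res, buf):
    res = 4 - k
    step = step - (8 >= res)
    c = c - k // (k + c)
    res = res - step[res]
    if res != res:
        c = buf[c] // (18 - buf)
        res = 18 % (k % 12)
    step = step + (16 == buf)
    return res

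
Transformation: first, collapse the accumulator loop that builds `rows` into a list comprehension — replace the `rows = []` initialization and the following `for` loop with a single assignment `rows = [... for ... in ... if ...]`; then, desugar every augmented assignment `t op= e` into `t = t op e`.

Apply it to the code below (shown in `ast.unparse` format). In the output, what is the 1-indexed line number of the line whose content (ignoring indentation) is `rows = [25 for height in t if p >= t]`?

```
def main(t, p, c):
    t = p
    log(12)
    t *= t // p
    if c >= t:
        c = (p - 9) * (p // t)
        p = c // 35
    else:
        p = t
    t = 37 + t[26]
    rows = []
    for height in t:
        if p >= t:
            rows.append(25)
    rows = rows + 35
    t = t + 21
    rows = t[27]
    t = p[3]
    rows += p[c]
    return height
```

11

Transformed code:
def main(t, p, c):
    t = p
    log(12)
    t = t * (t // p)
    if c >= t:
        c = (p - 9) * (p // t)
        p = c // 35
    else:
        p = t
    t = 37 + t[26]
    rows = [25 for height in t if p >= t]
    rows = rows + 35
    t = t + 21
    rows = t[27]
    t = p[3]
    rows = rows + p[c]
    return height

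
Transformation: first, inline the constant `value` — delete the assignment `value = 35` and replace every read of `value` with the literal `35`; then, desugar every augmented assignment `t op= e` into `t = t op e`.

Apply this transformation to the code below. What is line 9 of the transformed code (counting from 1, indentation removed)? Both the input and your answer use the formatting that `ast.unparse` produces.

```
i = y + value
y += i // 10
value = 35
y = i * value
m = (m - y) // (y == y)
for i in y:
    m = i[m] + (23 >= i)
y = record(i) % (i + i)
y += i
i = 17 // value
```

Transformed code:
i = y + 35
y = y + i // 10
y = i * 35
m = (m - y) // (y == y)
for i in y:
    m = i[m] + (23 >= i)
y = record(i) % (i + i)
y = y + i
i = 17 // 35

i = 17 // 35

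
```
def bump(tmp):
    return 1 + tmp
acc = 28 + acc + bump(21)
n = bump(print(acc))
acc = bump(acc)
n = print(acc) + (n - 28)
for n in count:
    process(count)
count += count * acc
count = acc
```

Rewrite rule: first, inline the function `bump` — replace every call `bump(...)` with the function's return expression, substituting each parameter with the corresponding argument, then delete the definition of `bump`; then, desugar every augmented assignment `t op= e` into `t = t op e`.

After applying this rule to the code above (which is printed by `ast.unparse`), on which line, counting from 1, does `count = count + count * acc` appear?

Transformed code:
acc = 28 + acc + (1 + 21)
n = 1 + print(acc)
acc = 1 + acc
n = print(acc) + (n - 28)
for n in count:
    process(count)
count = count + count * acc
count = acc

7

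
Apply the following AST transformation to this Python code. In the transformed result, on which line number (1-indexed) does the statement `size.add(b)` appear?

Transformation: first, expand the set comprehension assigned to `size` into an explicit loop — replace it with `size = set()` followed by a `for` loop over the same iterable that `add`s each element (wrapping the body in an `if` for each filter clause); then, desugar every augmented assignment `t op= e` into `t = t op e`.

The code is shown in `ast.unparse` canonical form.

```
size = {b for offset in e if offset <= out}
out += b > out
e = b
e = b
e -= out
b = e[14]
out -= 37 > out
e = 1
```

Transformed code:
size = set()
for offset in e:
    if offset <= out:
        size.add(b)
out = out + (b > out)
e = b
e = b
e = e - out
b = e[14]
out = out - (37 > out)
e = 1

4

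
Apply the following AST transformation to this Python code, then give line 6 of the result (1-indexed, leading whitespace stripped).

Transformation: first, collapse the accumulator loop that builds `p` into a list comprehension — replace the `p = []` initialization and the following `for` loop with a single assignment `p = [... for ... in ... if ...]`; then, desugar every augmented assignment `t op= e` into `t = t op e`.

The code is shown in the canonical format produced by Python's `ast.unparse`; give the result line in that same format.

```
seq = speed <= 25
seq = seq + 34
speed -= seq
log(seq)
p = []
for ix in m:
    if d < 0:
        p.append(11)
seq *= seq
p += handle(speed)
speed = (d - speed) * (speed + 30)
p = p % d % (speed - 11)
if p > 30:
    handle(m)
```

Transformed code:
seq = speed <= 25
seq = seq + 34
speed = speed - seq
log(seq)
p = [11 for ix in m if d < 0]
seq = seq * seq
p = p + handle(speed)
speed = (d - speed) * (speed + 30)
p = p % d % (speed - 11)
if p > 30:
    handle(m)

seq = seq * seq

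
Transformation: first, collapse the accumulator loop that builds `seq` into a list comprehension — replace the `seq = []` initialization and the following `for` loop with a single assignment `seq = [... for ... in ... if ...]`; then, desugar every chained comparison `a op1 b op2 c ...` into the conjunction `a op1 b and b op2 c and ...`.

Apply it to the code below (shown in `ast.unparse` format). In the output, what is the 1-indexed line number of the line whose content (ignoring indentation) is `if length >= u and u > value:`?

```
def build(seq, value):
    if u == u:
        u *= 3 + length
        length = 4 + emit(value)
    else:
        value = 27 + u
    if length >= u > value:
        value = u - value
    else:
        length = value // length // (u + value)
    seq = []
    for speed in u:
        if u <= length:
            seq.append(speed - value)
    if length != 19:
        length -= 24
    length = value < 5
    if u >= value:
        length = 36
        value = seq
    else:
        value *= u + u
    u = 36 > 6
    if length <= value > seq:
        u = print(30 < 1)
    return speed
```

Transformed code:
def build(seq, value):
    if u == u:
        u *= 3 + length
        length = 4 + emit(value)
    else:
        value = 27 + u
    if length >= u and u > value:
        value = u - value
    else:
        length = value // length // (u + value)
    seq = [speed - value for speed in u if u <= length]
    if length != 19:
        length -= 24
    length = value < 5
    if u >= value:
        length = 36
        value = seq
    else:
        value *= u + u
    u = 36 > 6
    if length <= value and value > seq:
        u = print(30 < 1)
    return speed

7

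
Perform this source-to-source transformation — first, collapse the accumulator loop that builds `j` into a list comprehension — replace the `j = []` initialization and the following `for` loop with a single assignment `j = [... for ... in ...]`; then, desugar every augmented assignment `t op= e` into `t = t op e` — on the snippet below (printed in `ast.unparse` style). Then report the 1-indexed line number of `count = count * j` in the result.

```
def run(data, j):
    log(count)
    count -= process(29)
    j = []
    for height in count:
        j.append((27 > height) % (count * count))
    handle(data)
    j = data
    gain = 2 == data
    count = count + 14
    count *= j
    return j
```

9

Transformed code:
def run(data, j):
    log(count)
    count = count - process(29)
    j = [(27 > height) % (count * count) for height in count]
    handle(data)
    j = data
    gain = 2 == data
    count = count + 14
    count = count * j
    return j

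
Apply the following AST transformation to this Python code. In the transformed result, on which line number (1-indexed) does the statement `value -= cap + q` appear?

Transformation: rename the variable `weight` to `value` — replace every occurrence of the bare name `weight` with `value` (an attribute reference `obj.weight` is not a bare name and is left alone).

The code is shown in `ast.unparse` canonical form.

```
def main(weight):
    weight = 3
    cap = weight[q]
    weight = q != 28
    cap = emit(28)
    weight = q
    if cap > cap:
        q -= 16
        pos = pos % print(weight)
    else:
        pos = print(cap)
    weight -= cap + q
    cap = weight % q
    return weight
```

12

Transformed code:
def main(value):
    value = 3
    cap = value[q]
    value = q != 28
    cap = emit(28)
    value = q
    if cap > cap:
        q -= 16
        pos = pos % print(value)
    else:
        pos = print(cap)
    value -= cap + q
    cap = value % q
    return value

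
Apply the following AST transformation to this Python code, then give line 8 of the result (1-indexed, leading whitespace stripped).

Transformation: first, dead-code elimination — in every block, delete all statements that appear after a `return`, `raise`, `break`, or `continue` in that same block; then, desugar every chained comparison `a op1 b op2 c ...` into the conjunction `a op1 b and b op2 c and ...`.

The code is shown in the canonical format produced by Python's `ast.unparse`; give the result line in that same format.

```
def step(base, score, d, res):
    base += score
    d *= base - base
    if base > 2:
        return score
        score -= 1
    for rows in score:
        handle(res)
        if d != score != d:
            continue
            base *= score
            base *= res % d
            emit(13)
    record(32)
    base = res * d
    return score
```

if d != score and score != d:

Transformed code:
def step(base, score, d, res):
    base += score
    d *= base - base
    if base > 2:
        return score
    for rows in score:
        handle(res)
        if d != score and score != d:
            continue
    record(32)
    base = res * d
    return score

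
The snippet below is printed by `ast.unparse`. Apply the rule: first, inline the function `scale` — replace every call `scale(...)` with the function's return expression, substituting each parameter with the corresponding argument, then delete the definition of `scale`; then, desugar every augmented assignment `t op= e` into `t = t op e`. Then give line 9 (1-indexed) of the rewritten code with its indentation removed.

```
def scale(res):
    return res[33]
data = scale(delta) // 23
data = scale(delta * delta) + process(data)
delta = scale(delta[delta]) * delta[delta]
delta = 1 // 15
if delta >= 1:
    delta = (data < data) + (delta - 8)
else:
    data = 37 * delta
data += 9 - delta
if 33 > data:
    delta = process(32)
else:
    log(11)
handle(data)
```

Transformed code:
data = delta[33] // 23
data = (delta * delta)[33] + process(data)
delta = delta[delta][33] * delta[delta]
delta = 1 // 15
if delta >= 1:
    delta = (data < data) + (delta - 8)
else:
    data = 37 * delta
data = data + (9 - delta)
if 33 > data:
    delta = process(32)
else:
    log(11)
handle(data)

data = data + (9 - delta)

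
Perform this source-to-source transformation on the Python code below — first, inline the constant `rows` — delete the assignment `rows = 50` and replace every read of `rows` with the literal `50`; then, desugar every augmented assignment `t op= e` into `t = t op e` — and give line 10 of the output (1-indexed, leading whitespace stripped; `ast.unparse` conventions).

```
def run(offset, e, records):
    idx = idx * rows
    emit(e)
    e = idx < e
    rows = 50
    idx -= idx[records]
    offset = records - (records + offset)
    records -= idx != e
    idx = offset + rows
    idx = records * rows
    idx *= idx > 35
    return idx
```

Transformed code:
def run(offset, e, records):
    idx = idx * 50
    emit(e)
    e = idx < e
    idx = idx - idx[records]
    offset = records - (records + offset)
    records = records - (idx != e)
    idx = offset + 50
    idx = records * 50
    idx = idx * (idx > 35)
    return idx

idx = idx * (idx > 35)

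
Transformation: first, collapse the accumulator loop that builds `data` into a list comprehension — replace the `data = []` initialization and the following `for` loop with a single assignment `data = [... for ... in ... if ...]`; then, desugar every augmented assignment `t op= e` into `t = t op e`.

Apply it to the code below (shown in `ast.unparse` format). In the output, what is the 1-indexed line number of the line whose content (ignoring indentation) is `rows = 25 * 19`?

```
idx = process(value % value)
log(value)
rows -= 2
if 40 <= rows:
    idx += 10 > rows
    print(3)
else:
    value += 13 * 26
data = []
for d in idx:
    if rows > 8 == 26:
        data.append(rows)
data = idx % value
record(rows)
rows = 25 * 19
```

Transformed code:
idx = process(value % value)
log(value)
rows = rows - 2
if 40 <= rows:
    idx = idx + (10 > rows)
    print(3)
else:
    value = value + 13 * 26
data = [rows for d in idx if rows > 8 == 26]
data = idx % value
record(rows)
rows = 25 * 19

12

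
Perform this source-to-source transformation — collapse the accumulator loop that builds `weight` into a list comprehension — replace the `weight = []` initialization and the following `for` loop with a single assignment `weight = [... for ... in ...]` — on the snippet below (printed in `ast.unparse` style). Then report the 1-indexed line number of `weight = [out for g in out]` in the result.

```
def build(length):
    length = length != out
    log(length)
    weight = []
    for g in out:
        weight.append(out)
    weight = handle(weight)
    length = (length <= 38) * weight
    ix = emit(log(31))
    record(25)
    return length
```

Transformed code:
def build(length):
    length = length != out
    log(length)
    weight = [out for g in out]
    weight = handle(weight)
    length = (length <= 38) * weight
    ix = emit(log(31))
    record(25)
    return length

4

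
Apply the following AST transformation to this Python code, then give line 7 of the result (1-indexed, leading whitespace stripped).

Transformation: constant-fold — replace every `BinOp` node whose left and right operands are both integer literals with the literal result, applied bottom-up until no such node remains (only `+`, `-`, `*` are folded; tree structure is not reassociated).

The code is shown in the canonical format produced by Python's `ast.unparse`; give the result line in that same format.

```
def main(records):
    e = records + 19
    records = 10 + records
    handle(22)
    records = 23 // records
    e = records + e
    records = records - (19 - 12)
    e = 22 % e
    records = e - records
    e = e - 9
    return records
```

records = records - 7

Transformed code:
def main(records):
    e = records + 19
    records = 10 + records
    handle(22)
    records = 23 // records
    e = records + e
    records = records - 7
    e = 22 % e
    records = e - records
    e = e - 9
    return records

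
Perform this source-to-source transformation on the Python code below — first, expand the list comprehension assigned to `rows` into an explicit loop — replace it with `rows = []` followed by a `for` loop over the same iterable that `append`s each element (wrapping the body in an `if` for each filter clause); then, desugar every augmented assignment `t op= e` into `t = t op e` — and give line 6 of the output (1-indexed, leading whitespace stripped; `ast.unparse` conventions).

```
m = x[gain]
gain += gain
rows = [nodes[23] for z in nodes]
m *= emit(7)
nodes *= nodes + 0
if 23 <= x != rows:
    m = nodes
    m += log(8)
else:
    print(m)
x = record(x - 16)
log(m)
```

Transformed code:
m = x[gain]
gain = gain + gain
rows = []
for z in nodes:
    rows.append(nodes[23])
m = m * emit(7)
nodes = nodes * (nodes + 0)
if 23 <= x != rows:
    m = nodes
    m = m + log(8)
else:
    print(m)
x = record(x - 16)
log(m)

m = m * emit(7)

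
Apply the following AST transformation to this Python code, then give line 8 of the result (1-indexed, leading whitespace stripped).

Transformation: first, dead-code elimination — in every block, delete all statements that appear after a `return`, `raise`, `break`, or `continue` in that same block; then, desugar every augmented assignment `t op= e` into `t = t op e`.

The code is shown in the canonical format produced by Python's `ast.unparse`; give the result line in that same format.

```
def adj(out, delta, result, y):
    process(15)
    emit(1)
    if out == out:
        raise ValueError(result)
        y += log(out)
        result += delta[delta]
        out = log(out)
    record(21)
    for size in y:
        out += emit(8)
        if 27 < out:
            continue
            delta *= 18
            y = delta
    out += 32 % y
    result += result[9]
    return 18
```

out = out + emit(8)

Transformed code:
def adj(out, delta, result, y):
    process(15)
    emit(1)
    if out == out:
        raise ValueError(result)
    record(21)
    for size in y:
        out = out + emit(8)
        if 27 < out:
            continue
    out = out + 32 % y
    result = result + result[9]
    return 18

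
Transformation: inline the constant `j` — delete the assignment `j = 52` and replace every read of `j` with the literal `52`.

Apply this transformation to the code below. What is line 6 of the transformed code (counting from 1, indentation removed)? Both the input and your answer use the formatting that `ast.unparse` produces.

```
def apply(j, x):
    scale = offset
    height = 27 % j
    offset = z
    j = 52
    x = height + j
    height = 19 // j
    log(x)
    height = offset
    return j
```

height = 19 // 52

Transformed code:
def apply(j, x):
    scale = offset
    height = 27 % 52
    offset = z
    x = height + 52
    height = 19 // 52
    log(x)
    height = offset
    return 52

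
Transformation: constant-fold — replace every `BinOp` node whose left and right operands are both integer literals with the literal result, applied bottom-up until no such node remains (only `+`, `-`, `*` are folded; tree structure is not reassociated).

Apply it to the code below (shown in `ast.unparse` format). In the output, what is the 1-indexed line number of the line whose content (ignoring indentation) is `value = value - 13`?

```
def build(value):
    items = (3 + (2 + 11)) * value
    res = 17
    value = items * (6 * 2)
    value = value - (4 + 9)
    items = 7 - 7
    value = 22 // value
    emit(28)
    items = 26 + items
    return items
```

Transformed code:
def build(value):
    items = 16 * value
    res = 17
    value = items * 12
    value = value - 13
    items = 0
    value = 22 // value
    emit(28)
    items = 26 + items
    return items

5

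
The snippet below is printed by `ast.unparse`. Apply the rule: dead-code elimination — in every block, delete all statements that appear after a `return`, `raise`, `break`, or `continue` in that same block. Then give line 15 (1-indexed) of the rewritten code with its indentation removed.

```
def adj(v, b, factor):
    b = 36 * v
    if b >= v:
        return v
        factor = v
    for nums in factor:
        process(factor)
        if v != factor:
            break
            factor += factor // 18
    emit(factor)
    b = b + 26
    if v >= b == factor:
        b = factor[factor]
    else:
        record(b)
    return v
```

return v

Transformed code:
def adj(v, b, factor):
    b = 36 * v
    if b >= v:
        return v
    for nums in factor:
        process(factor)
        if v != factor:
            break
    emit(factor)
    b = b + 26
    if v >= b == factor:
        b = factor[factor]
    else:
        record(b)
    return v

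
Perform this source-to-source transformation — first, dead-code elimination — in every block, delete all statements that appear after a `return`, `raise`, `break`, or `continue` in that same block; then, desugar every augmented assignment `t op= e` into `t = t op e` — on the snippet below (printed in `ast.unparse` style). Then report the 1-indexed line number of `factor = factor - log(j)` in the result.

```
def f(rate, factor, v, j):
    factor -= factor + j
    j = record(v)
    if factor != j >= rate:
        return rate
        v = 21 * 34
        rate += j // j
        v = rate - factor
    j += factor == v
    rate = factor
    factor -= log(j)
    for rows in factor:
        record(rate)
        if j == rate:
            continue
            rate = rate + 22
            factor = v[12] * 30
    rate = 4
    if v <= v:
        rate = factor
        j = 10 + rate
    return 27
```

Transformed code:
def f(rate, factor, v, j):
    factor = factor - (factor + j)
    j = record(v)
    if factor != j >= rate:
        return rate
    j = j + (factor == v)
    rate = factor
    factor = factor - log(j)
    for rows in factor:
        record(rate)
        if j == rate:
            continue
    rate = 4
    if v <= v:
        rate = factor
        j = 10 + rate
    return 27

8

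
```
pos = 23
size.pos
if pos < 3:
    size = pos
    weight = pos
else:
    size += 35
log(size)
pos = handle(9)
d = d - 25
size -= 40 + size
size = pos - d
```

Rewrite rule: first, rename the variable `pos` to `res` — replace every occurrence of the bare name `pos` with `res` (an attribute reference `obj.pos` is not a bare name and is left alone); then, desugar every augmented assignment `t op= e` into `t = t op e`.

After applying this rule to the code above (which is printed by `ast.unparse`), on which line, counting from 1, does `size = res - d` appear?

12

Transformed code:
res = 23
size.pos
if res < 3:
    size = res
    weight = res
else:
    size = size + 35
log(size)
res = handle(9)
d = d - 25
size = size - (40 + size)
size = res - d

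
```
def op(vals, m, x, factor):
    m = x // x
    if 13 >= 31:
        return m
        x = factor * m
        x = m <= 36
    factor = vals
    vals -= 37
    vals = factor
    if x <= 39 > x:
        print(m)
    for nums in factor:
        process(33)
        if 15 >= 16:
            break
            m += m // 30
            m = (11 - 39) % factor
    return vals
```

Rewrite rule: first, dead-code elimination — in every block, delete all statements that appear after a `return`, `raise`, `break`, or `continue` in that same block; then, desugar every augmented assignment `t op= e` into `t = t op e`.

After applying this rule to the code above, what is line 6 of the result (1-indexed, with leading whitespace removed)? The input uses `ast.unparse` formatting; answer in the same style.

vals = vals - 37

Transformed code:
def op(vals, m, x, factor):
    m = x // x
    if 13 >= 31:
        return m
    factor = vals
    vals = vals - 37
    vals = factor
    if x <= 39 > x:
        print(m)
    for nums in factor:
        process(33)
        if 15 >= 16:
            break
    return vals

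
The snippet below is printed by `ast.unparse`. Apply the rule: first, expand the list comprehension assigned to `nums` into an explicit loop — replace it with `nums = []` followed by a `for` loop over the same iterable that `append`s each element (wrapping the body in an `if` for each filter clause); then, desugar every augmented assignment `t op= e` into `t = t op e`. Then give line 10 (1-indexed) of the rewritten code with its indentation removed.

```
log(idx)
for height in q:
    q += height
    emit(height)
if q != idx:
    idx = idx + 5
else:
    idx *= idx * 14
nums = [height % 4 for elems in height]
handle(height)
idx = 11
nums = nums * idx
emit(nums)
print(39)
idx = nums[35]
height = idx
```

for elems in height:

Transformed code:
log(idx)
for height in q:
    q = q + height
    emit(height)
if q != idx:
    idx = idx + 5
else:
    idx = idx * (idx * 14)
nums = []
for elems in height:
    nums.append(height % 4)
handle(height)
idx = 11
nums = nums * idx
emit(nums)
print(39)
idx = nums[35]
height = idx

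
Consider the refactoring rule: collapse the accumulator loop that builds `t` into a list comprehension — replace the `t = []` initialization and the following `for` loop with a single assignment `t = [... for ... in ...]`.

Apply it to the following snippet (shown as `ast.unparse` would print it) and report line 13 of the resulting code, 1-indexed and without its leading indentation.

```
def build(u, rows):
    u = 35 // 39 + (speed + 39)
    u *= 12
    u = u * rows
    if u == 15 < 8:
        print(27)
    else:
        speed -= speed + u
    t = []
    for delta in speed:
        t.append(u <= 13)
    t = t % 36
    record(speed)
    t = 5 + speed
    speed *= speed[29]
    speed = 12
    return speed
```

speed *= speed[29]

Transformed code:
def build(u, rows):
    u = 35 // 39 + (speed + 39)
    u *= 12
    u = u * rows
    if u == 15 < 8:
        print(27)
    else:
        speed -= speed + u
    t = [u <= 13 for delta in speed]
    t = t % 36
    record(speed)
    t = 5 + speed
    speed *= speed[29]
    speed = 12
    return speed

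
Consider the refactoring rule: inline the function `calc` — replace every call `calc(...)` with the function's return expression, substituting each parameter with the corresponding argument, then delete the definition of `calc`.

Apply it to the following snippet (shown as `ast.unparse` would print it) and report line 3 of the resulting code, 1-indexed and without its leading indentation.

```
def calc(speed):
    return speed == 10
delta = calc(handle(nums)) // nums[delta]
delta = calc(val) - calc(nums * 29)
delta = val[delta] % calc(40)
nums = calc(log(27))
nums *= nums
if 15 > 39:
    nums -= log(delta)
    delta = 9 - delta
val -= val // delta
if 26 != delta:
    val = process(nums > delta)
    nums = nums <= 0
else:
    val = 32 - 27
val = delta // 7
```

delta = val[delta] % (40 == 10)

Transformed code:
delta = (handle(nums) == 10) // nums[delta]
delta = (val == 10) - (nums * 29 == 10)
delta = val[delta] % (40 == 10)
nums = log(27) == 10
nums *= nums
if 15 > 39:
    nums -= log(delta)
    delta = 9 - delta
val -= val // delta
if 26 != delta:
    val = process(nums > delta)
    nums = nums <= 0
else:
    val = 32 - 27
val = delta // 7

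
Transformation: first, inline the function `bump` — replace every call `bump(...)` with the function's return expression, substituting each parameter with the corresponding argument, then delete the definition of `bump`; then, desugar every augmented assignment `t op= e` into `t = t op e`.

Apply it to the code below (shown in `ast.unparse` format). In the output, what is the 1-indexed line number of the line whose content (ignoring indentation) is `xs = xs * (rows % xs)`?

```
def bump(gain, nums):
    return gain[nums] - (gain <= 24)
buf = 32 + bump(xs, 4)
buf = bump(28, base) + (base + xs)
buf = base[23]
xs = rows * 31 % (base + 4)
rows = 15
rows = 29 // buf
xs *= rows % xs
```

7

Transformed code:
buf = 32 + (xs[4] - (xs <= 24))
buf = 28[base] - (28 <= 24) + (base + xs)
buf = base[23]
xs = rows * 31 % (base + 4)
rows = 15
rows = 29 // buf
xs = xs * (rows % xs)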